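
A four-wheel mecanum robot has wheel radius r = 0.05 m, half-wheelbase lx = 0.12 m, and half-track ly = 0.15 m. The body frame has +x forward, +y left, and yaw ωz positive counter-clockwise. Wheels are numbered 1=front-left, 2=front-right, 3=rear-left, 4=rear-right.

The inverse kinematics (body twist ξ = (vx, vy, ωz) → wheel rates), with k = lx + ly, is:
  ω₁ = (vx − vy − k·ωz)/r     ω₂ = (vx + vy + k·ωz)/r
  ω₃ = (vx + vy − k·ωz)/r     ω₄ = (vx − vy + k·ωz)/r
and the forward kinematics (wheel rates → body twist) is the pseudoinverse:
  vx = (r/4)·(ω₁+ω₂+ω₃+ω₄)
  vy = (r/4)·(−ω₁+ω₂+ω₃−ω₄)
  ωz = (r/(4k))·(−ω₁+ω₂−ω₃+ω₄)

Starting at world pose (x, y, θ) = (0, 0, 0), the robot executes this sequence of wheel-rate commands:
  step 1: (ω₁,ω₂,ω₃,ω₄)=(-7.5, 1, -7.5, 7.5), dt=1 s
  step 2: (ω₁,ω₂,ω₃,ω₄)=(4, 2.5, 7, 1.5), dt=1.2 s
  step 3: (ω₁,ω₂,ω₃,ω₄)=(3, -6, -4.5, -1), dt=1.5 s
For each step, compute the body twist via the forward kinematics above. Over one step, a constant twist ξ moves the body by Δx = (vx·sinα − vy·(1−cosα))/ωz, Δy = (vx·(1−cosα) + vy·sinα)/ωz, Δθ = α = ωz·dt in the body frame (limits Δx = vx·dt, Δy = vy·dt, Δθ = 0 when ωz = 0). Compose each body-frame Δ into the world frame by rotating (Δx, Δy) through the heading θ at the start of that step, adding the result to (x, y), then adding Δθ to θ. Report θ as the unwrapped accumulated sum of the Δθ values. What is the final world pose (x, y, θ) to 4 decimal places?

step 1: ξ=(vx,vy,ωz)=(-0.0813, -0.0813, 1.0880), dt=1.0 → body Δ=(-0.0261, -0.1062, 1.0880) → world pose (-0.0261, -0.1062, 1.0880)
step 2: ξ=(vx,vy,ωz)=(0.1875, 0.0500, -0.3241), dt=1.2 → body Δ=(0.2309, 0.0153, -0.3889) → world pose (0.0675, 0.1054, 0.6991)
step 3: ξ=(vx,vy,ωz)=(-0.1063, -0.1563, -0.2546), dt=1.5 → body Δ=(-0.1997, -0.1986, -0.3819) → world pose (0.0425, -0.1751, 0.3171)

(0.0425, -0.1751, 0.3171)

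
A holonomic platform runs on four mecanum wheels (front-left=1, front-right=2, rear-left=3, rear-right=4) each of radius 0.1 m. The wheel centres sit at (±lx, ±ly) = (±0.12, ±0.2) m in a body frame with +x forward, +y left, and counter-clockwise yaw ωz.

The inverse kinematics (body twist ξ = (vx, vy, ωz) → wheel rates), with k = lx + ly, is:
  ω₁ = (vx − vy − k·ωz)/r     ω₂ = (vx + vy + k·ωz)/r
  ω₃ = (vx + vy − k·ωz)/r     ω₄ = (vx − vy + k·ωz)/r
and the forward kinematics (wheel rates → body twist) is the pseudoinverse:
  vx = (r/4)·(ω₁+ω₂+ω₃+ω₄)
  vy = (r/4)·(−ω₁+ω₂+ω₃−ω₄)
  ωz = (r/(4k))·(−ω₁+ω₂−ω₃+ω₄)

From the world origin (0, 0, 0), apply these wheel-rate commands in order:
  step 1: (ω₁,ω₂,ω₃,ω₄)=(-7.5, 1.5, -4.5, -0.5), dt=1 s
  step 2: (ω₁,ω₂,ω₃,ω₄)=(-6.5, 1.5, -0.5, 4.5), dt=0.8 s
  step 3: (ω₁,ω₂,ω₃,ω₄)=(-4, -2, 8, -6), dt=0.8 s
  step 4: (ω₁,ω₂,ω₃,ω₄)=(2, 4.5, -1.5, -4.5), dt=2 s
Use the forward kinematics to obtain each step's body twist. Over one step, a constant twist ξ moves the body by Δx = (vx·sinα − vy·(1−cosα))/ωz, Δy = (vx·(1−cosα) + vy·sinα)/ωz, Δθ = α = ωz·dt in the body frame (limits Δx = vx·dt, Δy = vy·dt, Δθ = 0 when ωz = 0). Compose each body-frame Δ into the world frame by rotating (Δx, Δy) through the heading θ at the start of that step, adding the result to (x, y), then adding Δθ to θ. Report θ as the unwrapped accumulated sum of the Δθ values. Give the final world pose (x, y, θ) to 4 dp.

step 1: ξ=(vx,vy,ωz)=(-0.2750, 0.1250, 1.0156), dt=1.0 → body Δ=(-0.2883, -0.0235, 1.0156) → world pose (-0.2883, -0.0235, 1.0156)
step 2: ξ=(vx,vy,ωz)=(-0.0250, 0.0750, 1.0156), dt=0.8 → body Δ=(-0.0409, 0.0459, 0.8125) → world pose (-0.3489, -0.0340, 1.8281)
step 3: ξ=(vx,vy,ωz)=(-0.1000, 0.4000, -0.9375), dt=0.8 → body Δ=(0.0418, 0.3195, -0.7500) → world pose (-0.6685, -0.0749, 1.0781)
step 4: ξ=(vx,vy,ωz)=(0.0125, 0.1375, -0.0391), dt=2.0 → body Δ=(0.0357, 0.2737, -0.0781) → world pose (-0.8928, 0.0860, 1.0000)

(-0.8928, 0.0860, 1.0000)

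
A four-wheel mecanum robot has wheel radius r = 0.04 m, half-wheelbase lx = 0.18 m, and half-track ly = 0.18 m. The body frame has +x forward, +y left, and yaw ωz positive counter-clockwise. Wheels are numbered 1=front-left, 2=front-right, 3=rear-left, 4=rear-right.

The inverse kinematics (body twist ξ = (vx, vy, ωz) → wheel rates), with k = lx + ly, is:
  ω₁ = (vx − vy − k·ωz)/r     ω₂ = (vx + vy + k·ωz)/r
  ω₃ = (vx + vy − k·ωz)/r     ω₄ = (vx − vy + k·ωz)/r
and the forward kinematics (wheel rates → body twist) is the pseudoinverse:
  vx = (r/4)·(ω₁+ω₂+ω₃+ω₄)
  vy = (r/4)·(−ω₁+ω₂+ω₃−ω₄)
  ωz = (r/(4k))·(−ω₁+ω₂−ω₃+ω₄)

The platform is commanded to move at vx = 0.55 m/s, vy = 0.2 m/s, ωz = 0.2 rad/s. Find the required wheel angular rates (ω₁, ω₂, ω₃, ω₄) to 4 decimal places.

(6.9500, 20.5500, 16.9500, 10.5500)

k = lx + ly = 0.18 + 0.18 = 0.3600;  k·ωz = 0.3600·0.2 = 0.0720
ω₁ (FL) = (vx − vy − k·ωz)/r = 0.2780/0.04 = 6.9500
ω₂ (FR) = (vx + vy + k·ωz)/r = 0.8220/0.04 = 20.5500
ω₃ (RL) = (vx + vy − k·ωz)/r = 0.6780/0.04 = 16.9500
ω₄ (RR) = (vx − vy + k·ωz)/r = 0.4220/0.04 = 10.5500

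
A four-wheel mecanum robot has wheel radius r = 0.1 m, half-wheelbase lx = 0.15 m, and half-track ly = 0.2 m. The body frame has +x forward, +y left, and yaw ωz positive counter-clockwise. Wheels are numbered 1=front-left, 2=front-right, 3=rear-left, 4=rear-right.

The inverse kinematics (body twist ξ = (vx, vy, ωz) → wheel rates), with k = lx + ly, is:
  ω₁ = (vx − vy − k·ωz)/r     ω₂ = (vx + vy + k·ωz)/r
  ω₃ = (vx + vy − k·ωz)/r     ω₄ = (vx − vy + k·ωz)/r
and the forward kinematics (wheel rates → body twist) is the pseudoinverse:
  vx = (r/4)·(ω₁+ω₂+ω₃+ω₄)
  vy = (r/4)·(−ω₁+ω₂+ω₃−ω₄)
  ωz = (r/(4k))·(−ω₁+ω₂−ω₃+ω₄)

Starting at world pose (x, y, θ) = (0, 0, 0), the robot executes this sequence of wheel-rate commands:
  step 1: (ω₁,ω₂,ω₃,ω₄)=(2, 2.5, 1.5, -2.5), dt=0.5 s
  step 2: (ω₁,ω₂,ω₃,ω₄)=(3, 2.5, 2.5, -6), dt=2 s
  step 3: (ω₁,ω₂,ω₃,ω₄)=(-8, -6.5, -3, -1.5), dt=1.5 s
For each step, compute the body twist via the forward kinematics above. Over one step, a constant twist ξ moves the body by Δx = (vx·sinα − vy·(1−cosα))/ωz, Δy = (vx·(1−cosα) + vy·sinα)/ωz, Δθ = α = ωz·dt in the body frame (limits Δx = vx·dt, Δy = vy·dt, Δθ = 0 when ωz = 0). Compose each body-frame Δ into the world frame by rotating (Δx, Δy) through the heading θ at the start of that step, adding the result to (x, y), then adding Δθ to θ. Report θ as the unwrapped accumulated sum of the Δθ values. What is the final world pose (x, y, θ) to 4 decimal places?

(0.1496, 0.9302, -1.0893)

step 1: ξ=(vx,vy,ωz)=(0.0875, 0.1125, -0.2500), dt=0.5 → body Δ=(0.0471, 0.0534, -0.1250) → world pose (0.0471, 0.0534, -0.1250)
step 2: ξ=(vx,vy,ωz)=(0.0500, 0.2000, -0.6429), dt=2.0 → body Δ=(0.2983, 0.2427, -1.2857) → world pose (0.3733, 0.2569, -1.4107)
step 3: ξ=(vx,vy,ωz)=(-0.4750, 0.0000, 0.2143), dt=1.5 → body Δ=(-0.7003, -0.1135, 0.3214) → world pose (0.1496, 0.9302, -1.0893)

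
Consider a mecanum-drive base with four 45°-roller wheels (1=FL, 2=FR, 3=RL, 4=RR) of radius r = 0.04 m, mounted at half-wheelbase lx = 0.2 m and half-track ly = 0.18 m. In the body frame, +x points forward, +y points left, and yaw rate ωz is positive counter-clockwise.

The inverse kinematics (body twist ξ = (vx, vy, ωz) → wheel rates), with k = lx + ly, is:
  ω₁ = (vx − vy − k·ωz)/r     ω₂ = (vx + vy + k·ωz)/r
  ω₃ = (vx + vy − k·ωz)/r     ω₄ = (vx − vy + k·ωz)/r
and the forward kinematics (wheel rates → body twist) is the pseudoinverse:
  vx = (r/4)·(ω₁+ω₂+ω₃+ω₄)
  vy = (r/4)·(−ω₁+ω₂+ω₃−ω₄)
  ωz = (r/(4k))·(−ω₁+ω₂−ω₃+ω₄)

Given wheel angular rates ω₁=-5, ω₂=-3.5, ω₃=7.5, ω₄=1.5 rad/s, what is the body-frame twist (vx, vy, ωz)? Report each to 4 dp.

k = lx + ly = 0.2 + 0.18 = 0.3800
ω₁+ω₂+ω₃+ω₄ = 0.5000  →  vx = (0.04/4)·0.5000 = 0.0050
−ω₁+ω₂+ω₃−ω₄ = 7.5000  →  vy = (0.04/4)·7.5000 = 0.0750
−ω₁+ω₂−ω₃+ω₄ = -4.5000  →  ωz = (0.04/1.5200)·-4.5000 = -0.1184

(0.0050, 0.0750, -0.1184)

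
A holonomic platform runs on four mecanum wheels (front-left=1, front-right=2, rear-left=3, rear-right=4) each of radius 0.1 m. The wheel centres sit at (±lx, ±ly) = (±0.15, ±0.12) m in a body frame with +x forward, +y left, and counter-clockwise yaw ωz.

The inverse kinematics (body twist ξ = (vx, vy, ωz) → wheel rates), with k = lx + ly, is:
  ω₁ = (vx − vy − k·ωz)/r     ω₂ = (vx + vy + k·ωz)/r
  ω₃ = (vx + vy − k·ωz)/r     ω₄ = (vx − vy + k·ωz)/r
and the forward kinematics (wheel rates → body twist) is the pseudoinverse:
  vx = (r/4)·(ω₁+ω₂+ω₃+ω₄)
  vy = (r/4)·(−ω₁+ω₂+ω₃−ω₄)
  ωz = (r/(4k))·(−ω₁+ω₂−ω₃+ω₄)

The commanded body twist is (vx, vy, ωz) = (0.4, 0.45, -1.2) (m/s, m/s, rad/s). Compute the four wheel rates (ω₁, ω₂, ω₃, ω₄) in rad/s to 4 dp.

(2.7400, 5.2600, 11.7400, -3.7400)

k = lx + ly = 0.15 + 0.12 = 0.2700;  k·ωz = 0.2700·-1.2 = -0.3240
ω₁ (FL) = (vx − vy − k·ωz)/r = 0.2740/0.1 = 2.7400
ω₂ (FR) = (vx + vy + k·ωz)/r = 0.5260/0.1 = 5.2600
ω₃ (RL) = (vx + vy − k·ωz)/r = 1.1740/0.1 = 11.7400
ω₄ (RR) = (vx − vy + k·ωz)/r = -0.3740/0.1 = -3.7400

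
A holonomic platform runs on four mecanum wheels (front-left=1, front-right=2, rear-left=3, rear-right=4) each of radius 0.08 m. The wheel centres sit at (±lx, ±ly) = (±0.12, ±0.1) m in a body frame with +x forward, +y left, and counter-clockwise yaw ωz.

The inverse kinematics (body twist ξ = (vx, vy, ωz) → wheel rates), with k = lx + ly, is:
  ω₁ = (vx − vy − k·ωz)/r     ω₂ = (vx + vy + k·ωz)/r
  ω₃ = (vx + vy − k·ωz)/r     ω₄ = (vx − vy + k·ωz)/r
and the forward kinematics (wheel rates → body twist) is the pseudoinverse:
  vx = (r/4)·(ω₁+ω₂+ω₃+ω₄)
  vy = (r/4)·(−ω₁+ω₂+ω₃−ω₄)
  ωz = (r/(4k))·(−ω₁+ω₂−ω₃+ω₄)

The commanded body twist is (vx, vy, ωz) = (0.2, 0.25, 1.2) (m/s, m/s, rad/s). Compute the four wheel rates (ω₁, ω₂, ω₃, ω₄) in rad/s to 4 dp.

k = lx + ly = 0.12 + 0.1 = 0.2200;  k·ωz = 0.2200·1.2 = 0.2640
ω₁ (FL) = (vx − vy − k·ωz)/r = -0.3140/0.08 = -3.9250
ω₂ (FR) = (vx + vy + k·ωz)/r = 0.7140/0.08 = 8.9250
ω₃ (RL) = (vx + vy − k·ωz)/r = 0.1860/0.08 = 2.3250
ω₄ (RR) = (vx − vy + k·ωz)/r = 0.2140/0.08 = 2.6750

(-3.9250, 8.9250, 2.3250, 2.6750)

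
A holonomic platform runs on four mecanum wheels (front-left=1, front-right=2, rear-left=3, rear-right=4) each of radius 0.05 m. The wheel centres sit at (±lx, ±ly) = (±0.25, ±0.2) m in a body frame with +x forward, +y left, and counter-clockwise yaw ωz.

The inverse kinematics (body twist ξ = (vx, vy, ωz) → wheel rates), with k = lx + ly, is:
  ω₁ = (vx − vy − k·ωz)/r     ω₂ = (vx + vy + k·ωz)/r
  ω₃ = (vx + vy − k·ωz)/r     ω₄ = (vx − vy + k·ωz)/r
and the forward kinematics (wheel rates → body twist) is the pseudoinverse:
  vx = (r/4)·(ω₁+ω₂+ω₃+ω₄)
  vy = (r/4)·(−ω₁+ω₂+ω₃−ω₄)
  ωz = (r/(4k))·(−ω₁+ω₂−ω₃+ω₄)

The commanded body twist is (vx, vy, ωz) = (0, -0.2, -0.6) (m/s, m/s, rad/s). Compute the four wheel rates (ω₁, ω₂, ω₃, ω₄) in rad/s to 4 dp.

(9.4000, -9.4000, 1.4000, -1.4000)

k = lx + ly = 0.25 + 0.2 = 0.4500;  k·ωz = 0.4500·-0.6 = -0.2700
ω₁ (FL) = (vx − vy − k·ωz)/r = 0.4700/0.05 = 9.4000
ω₂ (FR) = (vx + vy + k·ωz)/r = -0.4700/0.05 = -9.4000
ω₃ (RL) = (vx + vy − k·ωz)/r = 0.0700/0.05 = 1.4000
ω₄ (RR) = (vx − vy + k·ωz)/r = -0.0700/0.05 = -1.4000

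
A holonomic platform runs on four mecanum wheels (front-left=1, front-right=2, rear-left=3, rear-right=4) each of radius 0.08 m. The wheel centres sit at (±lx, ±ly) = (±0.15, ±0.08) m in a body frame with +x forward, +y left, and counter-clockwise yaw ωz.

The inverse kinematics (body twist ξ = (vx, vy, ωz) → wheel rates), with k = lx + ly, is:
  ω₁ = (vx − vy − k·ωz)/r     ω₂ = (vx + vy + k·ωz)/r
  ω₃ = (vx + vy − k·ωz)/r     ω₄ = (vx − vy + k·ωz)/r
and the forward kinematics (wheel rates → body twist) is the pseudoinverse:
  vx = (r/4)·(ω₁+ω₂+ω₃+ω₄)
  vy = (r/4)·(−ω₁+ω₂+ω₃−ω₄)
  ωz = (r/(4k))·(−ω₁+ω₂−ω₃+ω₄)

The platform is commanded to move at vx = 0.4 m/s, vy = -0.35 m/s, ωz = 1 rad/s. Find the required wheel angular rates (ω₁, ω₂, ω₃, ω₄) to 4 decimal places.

k = lx + ly = 0.15 + 0.08 = 0.2300;  k·ωz = 0.2300·1 = 0.2300
ω₁ (FL) = (vx − vy − k·ωz)/r = 0.5200/0.08 = 6.5000
ω₂ (FR) = (vx + vy + k·ωz)/r = 0.2800/0.08 = 3.5000
ω₃ (RL) = (vx + vy − k·ωz)/r = -0.1800/0.08 = -2.2500
ω₄ (RR) = (vx − vy + k·ωz)/r = 0.9800/0.08 = 12.2500

(6.5000, 3.5000, -2.2500, 12.2500)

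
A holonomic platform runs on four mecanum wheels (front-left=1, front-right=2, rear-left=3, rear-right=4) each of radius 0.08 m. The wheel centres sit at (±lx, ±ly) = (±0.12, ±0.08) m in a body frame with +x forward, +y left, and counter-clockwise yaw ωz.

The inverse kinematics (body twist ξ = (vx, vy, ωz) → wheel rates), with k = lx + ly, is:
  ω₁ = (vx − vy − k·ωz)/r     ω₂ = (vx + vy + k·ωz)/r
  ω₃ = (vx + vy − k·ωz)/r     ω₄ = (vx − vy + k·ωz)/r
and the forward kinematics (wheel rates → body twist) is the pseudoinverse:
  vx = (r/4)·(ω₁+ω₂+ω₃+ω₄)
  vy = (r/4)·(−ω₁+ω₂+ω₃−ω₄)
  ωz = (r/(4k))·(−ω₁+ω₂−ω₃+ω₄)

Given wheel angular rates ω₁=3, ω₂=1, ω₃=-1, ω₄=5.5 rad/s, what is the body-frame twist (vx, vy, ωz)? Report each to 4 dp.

(0.1700, -0.1700, 0.4500)

k = lx + ly = 0.12 + 0.08 = 0.2000
ω₁+ω₂+ω₃+ω₄ = 8.5000  →  vx = (0.08/4)·8.5000 = 0.1700
−ω₁+ω₂+ω₃−ω₄ = -8.5000  →  vy = (0.08/4)·-8.5000 = -0.1700
−ω₁+ω₂−ω₃+ω₄ = 4.5000  →  ωz = (0.08/0.8000)·4.5000 = 0.4500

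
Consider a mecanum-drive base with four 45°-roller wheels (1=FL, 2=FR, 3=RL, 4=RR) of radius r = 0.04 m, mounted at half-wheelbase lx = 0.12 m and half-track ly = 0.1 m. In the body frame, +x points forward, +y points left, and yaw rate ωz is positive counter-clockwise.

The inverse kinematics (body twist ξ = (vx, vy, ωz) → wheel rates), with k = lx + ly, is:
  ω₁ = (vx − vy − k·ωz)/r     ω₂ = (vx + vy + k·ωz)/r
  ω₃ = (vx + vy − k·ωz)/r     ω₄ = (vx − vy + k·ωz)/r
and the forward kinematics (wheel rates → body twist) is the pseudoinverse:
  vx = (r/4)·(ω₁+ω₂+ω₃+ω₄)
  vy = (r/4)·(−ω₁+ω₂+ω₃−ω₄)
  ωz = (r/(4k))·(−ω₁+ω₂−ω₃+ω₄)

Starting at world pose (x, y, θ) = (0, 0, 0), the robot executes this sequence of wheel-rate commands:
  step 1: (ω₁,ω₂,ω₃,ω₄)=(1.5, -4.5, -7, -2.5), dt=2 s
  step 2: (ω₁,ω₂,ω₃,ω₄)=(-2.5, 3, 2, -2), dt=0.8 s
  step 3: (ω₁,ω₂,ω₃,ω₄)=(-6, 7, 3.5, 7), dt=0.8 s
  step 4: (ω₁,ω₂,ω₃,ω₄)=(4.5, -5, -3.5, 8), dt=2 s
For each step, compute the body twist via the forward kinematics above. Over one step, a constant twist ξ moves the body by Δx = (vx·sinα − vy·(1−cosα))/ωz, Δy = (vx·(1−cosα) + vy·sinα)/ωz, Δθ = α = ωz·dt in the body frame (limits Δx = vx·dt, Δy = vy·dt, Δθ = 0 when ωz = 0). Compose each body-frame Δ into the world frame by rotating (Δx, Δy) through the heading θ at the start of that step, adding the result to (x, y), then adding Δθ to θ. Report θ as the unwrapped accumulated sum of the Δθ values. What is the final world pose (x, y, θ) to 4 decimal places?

step 1: ξ=(vx,vy,ωz)=(-0.1250, -0.1050, -0.0682), dt=2.0 → body Δ=(-0.2635, -0.1923, -0.1364) → world pose (-0.2635, -0.1923, -0.1364)
step 2: ξ=(vx,vy,ωz)=(0.0050, 0.0950, 0.0682), dt=0.8 → body Δ=(0.0019, 0.0761, 0.0545) → world pose (-0.2513, -0.1172, -0.0818)
step 3: ξ=(vx,vy,ωz)=(0.1150, 0.0950, 0.7500), dt=0.8 → body Δ=(0.0645, 0.0983, 0.6000) → world pose (-0.1790, -0.0245, 0.5182)
step 4: ξ=(vx,vy,ωz)=(0.0400, -0.2100, 0.0909), dt=2.0 → body Δ=(0.1176, -0.4104, 0.1818) → world pose (0.1265, -0.3228, 0.7000)

(0.1265, -0.3228, 0.7000)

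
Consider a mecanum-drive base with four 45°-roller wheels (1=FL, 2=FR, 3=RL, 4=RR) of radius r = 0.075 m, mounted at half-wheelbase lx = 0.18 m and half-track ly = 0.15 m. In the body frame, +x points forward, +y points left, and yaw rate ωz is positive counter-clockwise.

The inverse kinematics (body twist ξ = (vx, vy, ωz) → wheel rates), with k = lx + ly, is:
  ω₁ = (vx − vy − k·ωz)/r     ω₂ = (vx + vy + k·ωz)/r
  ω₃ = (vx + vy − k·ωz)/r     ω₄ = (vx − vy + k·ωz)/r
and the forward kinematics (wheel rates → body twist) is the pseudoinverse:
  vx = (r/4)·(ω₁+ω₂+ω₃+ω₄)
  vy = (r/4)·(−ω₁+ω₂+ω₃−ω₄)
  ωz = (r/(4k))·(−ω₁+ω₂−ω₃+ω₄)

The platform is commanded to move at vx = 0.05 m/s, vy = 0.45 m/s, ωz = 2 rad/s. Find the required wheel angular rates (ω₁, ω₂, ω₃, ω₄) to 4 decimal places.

(-14.1333, 15.4667, -2.1333, 3.4667)

k = lx + ly = 0.18 + 0.15 = 0.3300;  k·ωz = 0.3300·2 = 0.6600
ω₁ (FL) = (vx − vy − k·ωz)/r = -1.0600/0.075 = -14.1333
ω₂ (FR) = (vx + vy + k·ωz)/r = 1.1600/0.075 = 15.4667
ω₃ (RL) = (vx + vy − k·ωz)/r = -0.1600/0.075 = -2.1333
ω₄ (RR) = (vx − vy + k·ωz)/r = 0.2600/0.075 = 3.4667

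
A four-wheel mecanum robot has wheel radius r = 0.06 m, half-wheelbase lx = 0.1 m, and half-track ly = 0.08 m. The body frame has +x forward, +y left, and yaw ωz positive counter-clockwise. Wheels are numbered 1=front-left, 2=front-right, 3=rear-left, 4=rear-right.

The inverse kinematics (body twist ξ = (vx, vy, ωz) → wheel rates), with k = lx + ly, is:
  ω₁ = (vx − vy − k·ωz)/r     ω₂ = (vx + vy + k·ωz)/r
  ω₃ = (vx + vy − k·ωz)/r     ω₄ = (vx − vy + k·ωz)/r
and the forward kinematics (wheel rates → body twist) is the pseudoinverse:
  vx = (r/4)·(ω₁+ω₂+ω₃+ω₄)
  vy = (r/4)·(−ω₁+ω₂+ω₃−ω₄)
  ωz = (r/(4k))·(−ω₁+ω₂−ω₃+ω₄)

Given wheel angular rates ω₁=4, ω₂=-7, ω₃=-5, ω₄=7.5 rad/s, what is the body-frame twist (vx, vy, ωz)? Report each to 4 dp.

k = lx + ly = 0.1 + 0.08 = 0.1800
ω₁+ω₂+ω₃+ω₄ = -0.5000  →  vx = (0.06/4)·-0.5000 = -0.0075
−ω₁+ω₂+ω₃−ω₄ = -23.5000  →  vy = (0.06/4)·-23.5000 = -0.3525
−ω₁+ω₂−ω₃+ω₄ = 1.5000  →  ωz = (0.06/0.7200)·1.5000 = 0.1250

(-0.0075, -0.3525, 0.1250)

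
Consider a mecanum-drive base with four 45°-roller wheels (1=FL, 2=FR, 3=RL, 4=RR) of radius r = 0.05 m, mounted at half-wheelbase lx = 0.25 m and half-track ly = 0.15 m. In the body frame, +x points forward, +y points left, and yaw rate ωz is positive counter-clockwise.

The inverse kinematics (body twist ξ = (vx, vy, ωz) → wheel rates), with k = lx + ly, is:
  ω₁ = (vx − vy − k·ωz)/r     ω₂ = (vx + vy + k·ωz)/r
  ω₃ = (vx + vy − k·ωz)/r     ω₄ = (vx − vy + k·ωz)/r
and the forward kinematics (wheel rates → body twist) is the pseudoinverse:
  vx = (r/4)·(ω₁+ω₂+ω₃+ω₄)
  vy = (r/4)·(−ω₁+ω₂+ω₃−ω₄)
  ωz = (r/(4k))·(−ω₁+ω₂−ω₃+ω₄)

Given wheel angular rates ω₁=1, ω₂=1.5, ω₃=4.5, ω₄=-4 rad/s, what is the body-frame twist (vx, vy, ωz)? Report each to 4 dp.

(0.0375, 0.1125, -0.2500)

k = lx + ly = 0.25 + 0.15 = 0.4000
ω₁+ω₂+ω₃+ω₄ = 3.0000  →  vx = (0.05/4)·3.0000 = 0.0375
−ω₁+ω₂+ω₃−ω₄ = 9.0000  →  vy = (0.05/4)·9.0000 = 0.1125
−ω₁+ω₂−ω₃+ω₄ = -8.0000  →  ωz = (0.05/1.6000)·-8.0000 = -0.2500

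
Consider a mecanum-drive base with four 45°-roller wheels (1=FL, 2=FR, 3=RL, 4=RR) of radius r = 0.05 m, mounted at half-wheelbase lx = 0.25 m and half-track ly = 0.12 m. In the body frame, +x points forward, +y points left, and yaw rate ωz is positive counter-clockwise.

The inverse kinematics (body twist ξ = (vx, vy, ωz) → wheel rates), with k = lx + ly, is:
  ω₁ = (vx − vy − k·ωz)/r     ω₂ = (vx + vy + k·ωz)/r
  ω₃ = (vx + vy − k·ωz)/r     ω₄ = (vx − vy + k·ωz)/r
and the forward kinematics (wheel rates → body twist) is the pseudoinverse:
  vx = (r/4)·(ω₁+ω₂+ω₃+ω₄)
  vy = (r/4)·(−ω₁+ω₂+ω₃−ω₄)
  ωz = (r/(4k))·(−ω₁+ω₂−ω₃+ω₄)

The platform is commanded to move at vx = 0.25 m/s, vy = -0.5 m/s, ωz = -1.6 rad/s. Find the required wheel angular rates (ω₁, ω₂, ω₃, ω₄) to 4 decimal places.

k = lx + ly = 0.25 + 0.12 = 0.3700;  k·ωz = 0.3700·-1.6 = -0.5920
ω₁ (FL) = (vx − vy − k·ωz)/r = 1.3420/0.05 = 26.8400
ω₂ (FR) = (vx + vy + k·ωz)/r = -0.8420/0.05 = -16.8400
ω₃ (RL) = (vx + vy − k·ωz)/r = 0.3420/0.05 = 6.8400
ω₄ (RR) = (vx − vy + k·ωz)/r = 0.1580/0.05 = 3.1600

(26.8400, -16.8400, 6.8400, 3.1600)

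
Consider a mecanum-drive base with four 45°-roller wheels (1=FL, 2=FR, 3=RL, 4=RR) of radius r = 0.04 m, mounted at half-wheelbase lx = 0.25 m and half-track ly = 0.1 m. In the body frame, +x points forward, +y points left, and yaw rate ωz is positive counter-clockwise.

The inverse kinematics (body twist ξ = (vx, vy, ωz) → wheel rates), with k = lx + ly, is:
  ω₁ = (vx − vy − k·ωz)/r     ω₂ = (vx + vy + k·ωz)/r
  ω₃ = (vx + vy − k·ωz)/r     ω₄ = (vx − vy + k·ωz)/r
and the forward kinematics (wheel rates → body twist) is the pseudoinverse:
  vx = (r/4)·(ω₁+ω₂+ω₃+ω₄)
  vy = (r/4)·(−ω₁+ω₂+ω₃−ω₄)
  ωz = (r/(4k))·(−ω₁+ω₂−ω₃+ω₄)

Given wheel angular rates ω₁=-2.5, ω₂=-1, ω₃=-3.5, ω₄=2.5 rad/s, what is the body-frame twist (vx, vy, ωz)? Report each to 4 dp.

k = lx + ly = 0.25 + 0.1 = 0.3500
ω₁+ω₂+ω₃+ω₄ = -4.5000  →  vx = (0.04/4)·-4.5000 = -0.0450
−ω₁+ω₂+ω₃−ω₄ = -4.5000  →  vy = (0.04/4)·-4.5000 = -0.0450
−ω₁+ω₂−ω₃+ω₄ = 7.5000  →  ωz = (0.04/1.4000)·7.5000 = 0.2143

(-0.0450, -0.0450, 0.2143)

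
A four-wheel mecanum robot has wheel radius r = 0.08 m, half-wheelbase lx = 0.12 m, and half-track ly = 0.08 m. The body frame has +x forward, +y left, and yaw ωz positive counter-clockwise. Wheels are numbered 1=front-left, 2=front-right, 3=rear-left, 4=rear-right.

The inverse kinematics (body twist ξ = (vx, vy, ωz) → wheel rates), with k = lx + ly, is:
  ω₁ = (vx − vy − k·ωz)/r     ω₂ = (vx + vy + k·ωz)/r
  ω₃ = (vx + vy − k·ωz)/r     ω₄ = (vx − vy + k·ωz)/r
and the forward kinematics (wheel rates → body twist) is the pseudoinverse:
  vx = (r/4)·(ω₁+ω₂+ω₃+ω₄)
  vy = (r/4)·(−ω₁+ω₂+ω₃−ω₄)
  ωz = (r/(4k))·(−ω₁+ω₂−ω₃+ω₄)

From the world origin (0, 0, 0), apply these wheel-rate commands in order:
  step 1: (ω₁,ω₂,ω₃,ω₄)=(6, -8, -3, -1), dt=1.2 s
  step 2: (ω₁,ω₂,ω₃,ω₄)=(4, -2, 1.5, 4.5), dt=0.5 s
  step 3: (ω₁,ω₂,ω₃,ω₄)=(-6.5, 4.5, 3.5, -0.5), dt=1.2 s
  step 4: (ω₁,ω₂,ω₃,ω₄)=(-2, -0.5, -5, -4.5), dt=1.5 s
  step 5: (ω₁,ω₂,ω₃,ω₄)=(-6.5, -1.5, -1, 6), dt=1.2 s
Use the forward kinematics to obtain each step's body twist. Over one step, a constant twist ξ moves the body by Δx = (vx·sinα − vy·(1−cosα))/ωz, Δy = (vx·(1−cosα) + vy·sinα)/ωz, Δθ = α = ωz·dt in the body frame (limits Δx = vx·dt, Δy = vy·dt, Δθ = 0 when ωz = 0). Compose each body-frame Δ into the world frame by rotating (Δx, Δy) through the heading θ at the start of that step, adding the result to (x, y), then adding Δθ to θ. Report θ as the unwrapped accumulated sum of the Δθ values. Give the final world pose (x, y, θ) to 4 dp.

step 1: ξ=(vx,vy,ωz)=(-0.1200, -0.3200, -1.2000), dt=1.2 → body Δ=(-0.3310, -0.1774, -1.4400) → world pose (-0.3310, -0.1774, -1.4400)
step 2: ξ=(vx,vy,ωz)=(0.1600, -0.1800, -0.3000), dt=0.5 → body Δ=(0.0730, -0.0957, -0.1500) → world pose (-0.4164, -0.2622, -1.5900)
step 3: ξ=(vx,vy,ωz)=(0.0200, 0.3000, 0.7000), dt=1.2 → body Δ=(-0.1212, 0.3286, 0.8400) → world pose (-0.0855, -0.1473, -0.7500)
step 4: ξ=(vx,vy,ωz)=(-0.2400, 0.0200, 0.2000), dt=1.5 → body Δ=(-0.3591, -0.0240, 0.3000) → world pose (-0.3646, 0.0798, -0.4500)
step 5: ξ=(vx,vy,ωz)=(-0.0600, -0.0400, 1.2000), dt=1.2 → body Δ=(-0.0206, -0.0765, 1.4400) → world pose (-0.4164, 0.0199, 0.9900)

(-0.4164, 0.0199, 0.9900)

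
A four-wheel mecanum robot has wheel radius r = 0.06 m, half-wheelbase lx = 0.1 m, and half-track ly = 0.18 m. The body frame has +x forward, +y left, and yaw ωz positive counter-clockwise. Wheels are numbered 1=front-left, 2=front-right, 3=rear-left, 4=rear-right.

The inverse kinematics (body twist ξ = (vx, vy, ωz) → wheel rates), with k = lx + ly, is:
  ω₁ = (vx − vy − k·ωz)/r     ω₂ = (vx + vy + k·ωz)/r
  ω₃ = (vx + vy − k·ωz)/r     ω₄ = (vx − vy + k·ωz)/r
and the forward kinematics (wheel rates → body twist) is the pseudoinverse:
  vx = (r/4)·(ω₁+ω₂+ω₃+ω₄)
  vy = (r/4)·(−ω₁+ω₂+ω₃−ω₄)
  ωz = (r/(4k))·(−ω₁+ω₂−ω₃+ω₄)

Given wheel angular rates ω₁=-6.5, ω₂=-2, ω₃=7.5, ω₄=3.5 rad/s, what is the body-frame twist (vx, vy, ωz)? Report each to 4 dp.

k = lx + ly = 0.1 + 0.18 = 0.2800
ω₁+ω₂+ω₃+ω₄ = 2.5000  →  vx = (0.06/4)·2.5000 = 0.0375
−ω₁+ω₂+ω₃−ω₄ = 8.5000  →  vy = (0.06/4)·8.5000 = 0.1275
−ω₁+ω₂−ω₃+ω₄ = 0.5000  →  ωz = (0.06/1.1200)·0.5000 = 0.0268

(0.0375, 0.1275, 0.0268)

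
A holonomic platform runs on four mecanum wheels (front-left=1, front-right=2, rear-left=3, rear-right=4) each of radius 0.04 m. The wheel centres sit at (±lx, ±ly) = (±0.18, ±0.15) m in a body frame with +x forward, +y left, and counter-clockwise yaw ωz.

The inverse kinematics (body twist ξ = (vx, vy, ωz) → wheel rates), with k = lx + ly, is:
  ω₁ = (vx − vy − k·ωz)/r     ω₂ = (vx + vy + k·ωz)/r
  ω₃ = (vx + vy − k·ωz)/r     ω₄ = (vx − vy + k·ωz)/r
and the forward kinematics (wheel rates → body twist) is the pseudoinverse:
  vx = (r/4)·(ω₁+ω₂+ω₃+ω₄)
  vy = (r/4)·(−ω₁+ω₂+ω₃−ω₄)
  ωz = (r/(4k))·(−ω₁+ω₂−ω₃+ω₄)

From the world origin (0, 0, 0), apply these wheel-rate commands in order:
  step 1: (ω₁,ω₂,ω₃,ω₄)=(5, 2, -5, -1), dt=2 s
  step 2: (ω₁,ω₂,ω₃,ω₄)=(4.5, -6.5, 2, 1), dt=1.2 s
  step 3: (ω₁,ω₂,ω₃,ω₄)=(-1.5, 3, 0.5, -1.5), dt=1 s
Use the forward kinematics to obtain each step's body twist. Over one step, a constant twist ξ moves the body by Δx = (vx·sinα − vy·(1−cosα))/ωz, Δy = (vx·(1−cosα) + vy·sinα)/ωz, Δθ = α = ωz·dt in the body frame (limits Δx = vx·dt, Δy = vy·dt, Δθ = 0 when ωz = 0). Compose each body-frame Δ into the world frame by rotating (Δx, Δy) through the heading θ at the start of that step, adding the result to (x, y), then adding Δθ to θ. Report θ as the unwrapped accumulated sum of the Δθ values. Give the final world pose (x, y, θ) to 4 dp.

step 1: ξ=(vx,vy,ωz)=(0.0100, -0.0700, 0.0303), dt=2.0 → body Δ=(0.0242, -0.1393, 0.0606) → world pose (0.0242, -0.1393, 0.0606)
step 2: ξ=(vx,vy,ωz)=(0.0100, -0.1000, -0.3636), dt=1.2 → body Δ=(-0.0141, -0.1188, -0.4364) → world pose (0.0173, -0.2588, -0.3758)
step 3: ξ=(vx,vy,ωz)=(0.0050, 0.0650, 0.0758), dt=1.0 → body Δ=(0.0025, 0.0651, 0.0758) → world pose (0.0436, -0.1991, -0.3000)

(0.0436, -0.1991, -0.3000)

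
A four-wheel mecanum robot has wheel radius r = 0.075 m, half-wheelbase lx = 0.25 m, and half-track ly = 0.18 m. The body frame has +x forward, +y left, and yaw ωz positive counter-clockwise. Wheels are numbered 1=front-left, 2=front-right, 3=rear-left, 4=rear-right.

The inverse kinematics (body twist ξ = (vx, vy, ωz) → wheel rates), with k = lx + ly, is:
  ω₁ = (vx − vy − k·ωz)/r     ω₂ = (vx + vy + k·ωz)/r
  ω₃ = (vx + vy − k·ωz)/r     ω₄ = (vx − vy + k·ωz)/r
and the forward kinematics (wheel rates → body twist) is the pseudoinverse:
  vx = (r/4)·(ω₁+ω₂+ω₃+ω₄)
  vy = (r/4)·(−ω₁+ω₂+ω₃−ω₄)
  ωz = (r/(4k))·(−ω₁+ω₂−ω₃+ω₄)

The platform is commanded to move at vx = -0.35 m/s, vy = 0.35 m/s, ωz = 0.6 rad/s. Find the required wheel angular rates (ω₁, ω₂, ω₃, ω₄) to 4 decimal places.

k = lx + ly = 0.25 + 0.18 = 0.4300;  k·ωz = 0.4300·0.6 = 0.2580
ω₁ (FL) = (vx − vy − k·ωz)/r = -0.9580/0.075 = -12.7733
ω₂ (FR) = (vx + vy + k·ωz)/r = 0.2580/0.075 = 3.4400
ω₃ (RL) = (vx + vy − k·ωz)/r = -0.2580/0.075 = -3.4400
ω₄ (RR) = (vx − vy + k·ωz)/r = -0.4420/0.075 = -5.8933

(-12.7733, 3.4400, -3.4400, -5.8933)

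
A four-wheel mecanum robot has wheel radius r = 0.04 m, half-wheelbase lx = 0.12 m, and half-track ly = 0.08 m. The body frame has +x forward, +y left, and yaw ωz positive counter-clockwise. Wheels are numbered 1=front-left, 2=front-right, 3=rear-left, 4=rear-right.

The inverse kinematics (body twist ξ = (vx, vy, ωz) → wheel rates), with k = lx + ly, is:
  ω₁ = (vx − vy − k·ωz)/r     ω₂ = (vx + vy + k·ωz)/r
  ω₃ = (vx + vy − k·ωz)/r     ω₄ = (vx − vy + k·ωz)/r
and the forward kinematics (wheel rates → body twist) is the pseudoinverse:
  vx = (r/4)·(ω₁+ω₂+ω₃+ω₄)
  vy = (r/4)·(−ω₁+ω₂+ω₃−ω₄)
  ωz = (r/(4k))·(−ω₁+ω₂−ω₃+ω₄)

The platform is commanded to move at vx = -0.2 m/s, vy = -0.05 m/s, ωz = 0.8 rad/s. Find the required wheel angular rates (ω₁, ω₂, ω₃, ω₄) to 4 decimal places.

(-7.7500, -2.2500, -10.2500, 0.2500)

k = lx + ly = 0.12 + 0.08 = 0.2000;  k·ωz = 0.2000·0.8 = 0.1600
ω₁ (FL) = (vx − vy − k·ωz)/r = -0.3100/0.04 = -7.7500
ω₂ (FR) = (vx + vy + k·ωz)/r = -0.0900/0.04 = -2.2500
ω₃ (RL) = (vx + vy − k·ωz)/r = -0.4100/0.04 = -10.2500
ω₄ (RR) = (vx − vy + k·ωz)/r = 0.0100/0.04 = 0.2500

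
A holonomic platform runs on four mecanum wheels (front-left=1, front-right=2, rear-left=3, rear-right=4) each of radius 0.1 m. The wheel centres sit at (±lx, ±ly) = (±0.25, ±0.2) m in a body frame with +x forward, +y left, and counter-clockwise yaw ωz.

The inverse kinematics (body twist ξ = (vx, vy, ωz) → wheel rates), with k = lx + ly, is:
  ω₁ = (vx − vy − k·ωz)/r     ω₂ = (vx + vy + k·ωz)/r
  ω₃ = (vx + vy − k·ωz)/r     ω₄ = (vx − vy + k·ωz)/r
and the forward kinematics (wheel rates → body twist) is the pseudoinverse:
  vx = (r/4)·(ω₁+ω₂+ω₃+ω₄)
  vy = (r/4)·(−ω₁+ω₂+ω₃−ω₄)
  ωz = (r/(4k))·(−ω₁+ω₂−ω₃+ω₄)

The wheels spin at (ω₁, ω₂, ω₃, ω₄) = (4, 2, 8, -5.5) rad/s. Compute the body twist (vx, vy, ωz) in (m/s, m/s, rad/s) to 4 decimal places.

k = lx + ly = 0.25 + 0.2 = 0.4500
ω₁+ω₂+ω₃+ω₄ = 8.5000  →  vx = (0.1/4)·8.5000 = 0.2125
−ω₁+ω₂+ω₃−ω₄ = 11.5000  →  vy = (0.1/4)·11.5000 = 0.2875
−ω₁+ω₂−ω₃+ω₄ = -15.5000  →  ωz = (0.1/1.8000)·-15.5000 = -0.8611

(0.2125, 0.2875, -0.8611)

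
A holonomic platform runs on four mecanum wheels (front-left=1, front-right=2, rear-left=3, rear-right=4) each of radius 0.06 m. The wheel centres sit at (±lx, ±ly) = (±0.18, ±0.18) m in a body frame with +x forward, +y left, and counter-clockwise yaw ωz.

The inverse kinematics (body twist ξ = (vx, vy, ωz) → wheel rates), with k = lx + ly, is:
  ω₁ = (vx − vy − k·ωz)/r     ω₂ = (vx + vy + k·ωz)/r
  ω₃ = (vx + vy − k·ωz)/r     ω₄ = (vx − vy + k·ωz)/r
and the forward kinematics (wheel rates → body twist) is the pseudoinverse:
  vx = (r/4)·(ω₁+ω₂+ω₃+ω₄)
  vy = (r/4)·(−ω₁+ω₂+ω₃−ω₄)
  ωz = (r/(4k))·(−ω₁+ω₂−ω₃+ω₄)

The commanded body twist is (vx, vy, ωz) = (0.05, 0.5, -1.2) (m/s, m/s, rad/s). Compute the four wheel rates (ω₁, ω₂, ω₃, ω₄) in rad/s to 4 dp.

(-0.3000, 1.9667, 16.3667, -14.7000)

k = lx + ly = 0.18 + 0.18 = 0.3600;  k·ωz = 0.3600·-1.2 = -0.4320
ω₁ (FL) = (vx − vy − k·ωz)/r = -0.0180/0.06 = -0.3000
ω₂ (FR) = (vx + vy + k·ωz)/r = 0.1180/0.06 = 1.9667
ω₃ (RL) = (vx + vy − k·ωz)/r = 0.9820/0.06 = 16.3667
ω₄ (RR) = (vx − vy + k·ωz)/r = -0.8820/0.06 = -14.7000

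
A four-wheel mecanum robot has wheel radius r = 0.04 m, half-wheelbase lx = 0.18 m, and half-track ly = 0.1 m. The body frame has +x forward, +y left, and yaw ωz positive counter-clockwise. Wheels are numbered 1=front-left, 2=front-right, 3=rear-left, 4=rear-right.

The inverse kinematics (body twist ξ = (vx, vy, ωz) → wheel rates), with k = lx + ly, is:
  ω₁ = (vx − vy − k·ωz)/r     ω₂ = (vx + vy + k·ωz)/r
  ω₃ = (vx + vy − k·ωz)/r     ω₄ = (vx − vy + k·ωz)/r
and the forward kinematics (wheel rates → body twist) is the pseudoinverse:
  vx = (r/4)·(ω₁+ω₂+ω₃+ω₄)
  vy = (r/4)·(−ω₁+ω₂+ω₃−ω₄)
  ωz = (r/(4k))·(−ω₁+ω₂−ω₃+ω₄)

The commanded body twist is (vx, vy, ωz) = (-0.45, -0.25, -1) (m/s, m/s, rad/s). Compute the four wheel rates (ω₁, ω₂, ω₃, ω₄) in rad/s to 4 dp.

(2.0000, -24.5000, -10.5000, -12.0000)

k = lx + ly = 0.18 + 0.1 = 0.2800;  k·ωz = 0.2800·-1 = -0.2800
ω₁ (FL) = (vx − vy − k·ωz)/r = 0.0800/0.04 = 2.0000
ω₂ (FR) = (vx + vy + k·ωz)/r = -0.9800/0.04 = -24.5000
ω₃ (RL) = (vx + vy − k·ωz)/r = -0.4200/0.04 = -10.5000
ω₄ (RR) = (vx − vy + k·ωz)/r = -0.4800/0.04 = -12.0000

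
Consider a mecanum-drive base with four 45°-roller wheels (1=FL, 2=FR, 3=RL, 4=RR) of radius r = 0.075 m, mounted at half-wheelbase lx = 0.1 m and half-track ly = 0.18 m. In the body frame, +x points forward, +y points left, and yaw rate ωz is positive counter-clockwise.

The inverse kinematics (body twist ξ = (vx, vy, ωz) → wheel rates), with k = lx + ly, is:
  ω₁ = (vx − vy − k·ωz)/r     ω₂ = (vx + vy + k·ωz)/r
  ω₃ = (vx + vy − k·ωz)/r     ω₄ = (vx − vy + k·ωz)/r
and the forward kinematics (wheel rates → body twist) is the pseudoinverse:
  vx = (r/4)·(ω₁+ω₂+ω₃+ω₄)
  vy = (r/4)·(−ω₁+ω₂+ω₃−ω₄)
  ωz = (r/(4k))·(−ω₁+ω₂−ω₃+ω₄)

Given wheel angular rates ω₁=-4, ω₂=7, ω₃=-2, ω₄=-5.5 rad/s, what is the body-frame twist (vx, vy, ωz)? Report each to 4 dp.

k = lx + ly = 0.1 + 0.18 = 0.2800
ω₁+ω₂+ω₃+ω₄ = -4.5000  →  vx = (0.075/4)·-4.5000 = -0.0844
−ω₁+ω₂+ω₃−ω₄ = 14.5000  →  vy = (0.075/4)·14.5000 = 0.2719
−ω₁+ω₂−ω₃+ω₄ = 7.5000  →  ωz = (0.075/1.1200)·7.5000 = 0.5022

(-0.0844, 0.2719, 0.5022)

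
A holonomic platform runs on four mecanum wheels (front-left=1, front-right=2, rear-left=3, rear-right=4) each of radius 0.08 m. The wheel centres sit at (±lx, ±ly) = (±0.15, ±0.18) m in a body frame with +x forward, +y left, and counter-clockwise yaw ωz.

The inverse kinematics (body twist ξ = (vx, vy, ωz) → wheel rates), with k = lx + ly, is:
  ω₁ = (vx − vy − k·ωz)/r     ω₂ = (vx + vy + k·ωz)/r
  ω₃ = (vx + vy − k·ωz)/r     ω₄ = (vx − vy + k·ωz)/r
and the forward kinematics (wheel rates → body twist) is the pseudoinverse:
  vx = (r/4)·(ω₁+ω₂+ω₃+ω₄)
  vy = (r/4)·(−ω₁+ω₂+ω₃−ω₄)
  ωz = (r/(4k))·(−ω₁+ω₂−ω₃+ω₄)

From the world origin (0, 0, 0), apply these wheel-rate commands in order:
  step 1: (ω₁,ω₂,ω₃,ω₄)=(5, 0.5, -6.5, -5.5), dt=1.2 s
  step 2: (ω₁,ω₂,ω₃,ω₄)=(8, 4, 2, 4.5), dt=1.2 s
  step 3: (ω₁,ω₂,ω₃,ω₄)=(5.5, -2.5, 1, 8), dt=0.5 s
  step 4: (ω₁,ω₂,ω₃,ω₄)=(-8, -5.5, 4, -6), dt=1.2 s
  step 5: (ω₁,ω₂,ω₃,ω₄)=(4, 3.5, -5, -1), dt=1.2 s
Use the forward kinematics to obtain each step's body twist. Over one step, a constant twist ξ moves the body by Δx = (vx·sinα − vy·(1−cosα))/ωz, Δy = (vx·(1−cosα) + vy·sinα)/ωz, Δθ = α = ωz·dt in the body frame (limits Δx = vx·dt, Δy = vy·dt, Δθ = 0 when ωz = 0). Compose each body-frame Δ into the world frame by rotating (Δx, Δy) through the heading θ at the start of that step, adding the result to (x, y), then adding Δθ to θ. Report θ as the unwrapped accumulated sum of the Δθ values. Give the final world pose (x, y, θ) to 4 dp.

step 1: ξ=(vx,vy,ωz)=(-0.1300, -0.1100, -0.2121), dt=1.2 → body Δ=(-0.1710, -0.1108, -0.2545) → world pose (-0.1710, -0.1108, -0.2545)
step 2: ξ=(vx,vy,ωz)=(0.3700, -0.1300, -0.0909), dt=1.2 → body Δ=(0.4346, -0.1799, -0.1091) → world pose (0.2043, -0.3944, -0.3636)
step 3: ξ=(vx,vy,ωz)=(0.2400, -0.3000, -0.0606), dt=0.5 → body Δ=(0.1177, -0.1518, -0.0303) → world pose (0.2603, -0.5781, -0.3939)
step 4: ξ=(vx,vy,ωz)=(-0.3100, 0.2500, -0.4545), dt=1.2 → body Δ=(-0.2740, 0.3843, -0.5455) → world pose (0.1548, -0.1180, -0.9394)
step 5: ξ=(vx,vy,ωz)=(0.0300, -0.0900, 0.2121), dt=1.2 → body Δ=(0.0493, -0.1023, 0.2545) → world pose (0.1013, -0.2182, -0.6848)

(0.1013, -0.2182, -0.6848)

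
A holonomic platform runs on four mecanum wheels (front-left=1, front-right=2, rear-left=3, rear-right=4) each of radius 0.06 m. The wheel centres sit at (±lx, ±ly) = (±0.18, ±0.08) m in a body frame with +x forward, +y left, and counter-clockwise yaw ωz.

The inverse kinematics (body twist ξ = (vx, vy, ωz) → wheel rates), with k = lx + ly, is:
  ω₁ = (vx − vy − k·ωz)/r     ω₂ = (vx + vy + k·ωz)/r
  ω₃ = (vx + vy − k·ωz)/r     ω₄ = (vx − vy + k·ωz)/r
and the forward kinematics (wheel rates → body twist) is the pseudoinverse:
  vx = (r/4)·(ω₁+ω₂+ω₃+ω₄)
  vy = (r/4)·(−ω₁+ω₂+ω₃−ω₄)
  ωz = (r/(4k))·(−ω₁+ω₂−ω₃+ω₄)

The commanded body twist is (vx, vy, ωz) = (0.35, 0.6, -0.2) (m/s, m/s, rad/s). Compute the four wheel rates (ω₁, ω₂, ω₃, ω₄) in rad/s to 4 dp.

(-3.3000, 14.9667, 16.7000, -5.0333)

k = lx + ly = 0.18 + 0.08 = 0.2600;  k·ωz = 0.2600·-0.2 = -0.0520
ω₁ (FL) = (vx − vy − k·ωz)/r = -0.1980/0.06 = -3.3000
ω₂ (FR) = (vx + vy + k·ωz)/r = 0.8980/0.06 = 14.9667
ω₃ (RL) = (vx + vy − k·ωz)/r = 1.0020/0.06 = 16.7000
ω₄ (RR) = (vx − vy + k·ωz)/r = -0.3020/0.06 = -5.0333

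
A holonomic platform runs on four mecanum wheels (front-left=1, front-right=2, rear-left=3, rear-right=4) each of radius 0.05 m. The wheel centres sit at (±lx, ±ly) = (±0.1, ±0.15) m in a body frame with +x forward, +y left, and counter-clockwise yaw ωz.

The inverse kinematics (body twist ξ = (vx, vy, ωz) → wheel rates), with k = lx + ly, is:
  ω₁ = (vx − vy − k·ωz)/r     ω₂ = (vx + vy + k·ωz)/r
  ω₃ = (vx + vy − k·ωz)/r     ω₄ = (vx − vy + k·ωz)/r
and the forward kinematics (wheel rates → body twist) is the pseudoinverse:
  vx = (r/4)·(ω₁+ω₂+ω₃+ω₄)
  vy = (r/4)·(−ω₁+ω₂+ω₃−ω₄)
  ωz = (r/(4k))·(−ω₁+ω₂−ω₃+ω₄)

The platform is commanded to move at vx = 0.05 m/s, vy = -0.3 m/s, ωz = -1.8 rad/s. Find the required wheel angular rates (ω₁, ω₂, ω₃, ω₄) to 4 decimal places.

k = lx + ly = 0.1 + 0.15 = 0.2500;  k·ωz = 0.2500·-1.8 = -0.4500
ω₁ (FL) = (vx − vy − k·ωz)/r = 0.8000/0.05 = 16.0000
ω₂ (FR) = (vx + vy + k·ωz)/r = -0.7000/0.05 = -14.0000
ω₃ (RL) = (vx + vy − k·ωz)/r = 0.2000/0.05 = 4.0000
ω₄ (RR) = (vx − vy + k·ωz)/r = -0.1000/0.05 = -2.0000

(16.0000, -14.0000, 4.0000, -2.0000)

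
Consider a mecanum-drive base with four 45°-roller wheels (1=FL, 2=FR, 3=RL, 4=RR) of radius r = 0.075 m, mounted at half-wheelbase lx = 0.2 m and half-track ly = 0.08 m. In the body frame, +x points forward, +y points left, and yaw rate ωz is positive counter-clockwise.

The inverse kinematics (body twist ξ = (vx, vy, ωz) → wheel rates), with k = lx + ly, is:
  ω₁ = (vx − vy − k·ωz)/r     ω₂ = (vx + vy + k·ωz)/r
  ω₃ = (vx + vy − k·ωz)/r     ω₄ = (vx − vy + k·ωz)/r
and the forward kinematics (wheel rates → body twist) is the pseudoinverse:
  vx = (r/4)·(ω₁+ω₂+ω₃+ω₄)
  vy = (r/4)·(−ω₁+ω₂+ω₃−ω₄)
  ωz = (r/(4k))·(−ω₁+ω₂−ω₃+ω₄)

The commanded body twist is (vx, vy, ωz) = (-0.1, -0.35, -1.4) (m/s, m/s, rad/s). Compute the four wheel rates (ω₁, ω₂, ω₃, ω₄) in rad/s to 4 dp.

(8.5600, -11.2267, -0.7733, -1.8933)

k = lx + ly = 0.2 + 0.08 = 0.2800;  k·ωz = 0.2800·-1.4 = -0.3920
ω₁ (FL) = (vx − vy − k·ωz)/r = 0.6420/0.075 = 8.5600
ω₂ (FR) = (vx + vy + k·ωz)/r = -0.8420/0.075 = -11.2267
ω₃ (RL) = (vx + vy − k·ωz)/r = -0.0580/0.075 = -0.7733
ω₄ (RR) = (vx − vy + k·ωz)/r = -0.1420/0.075 = -1.8933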